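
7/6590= 7/6590 = 0.00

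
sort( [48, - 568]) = [ - 568,  48]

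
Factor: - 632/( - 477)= 2^3*3^( - 2)*53^( - 1)* 79^1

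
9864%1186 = 376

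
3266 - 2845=421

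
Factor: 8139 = 3^1*2713^1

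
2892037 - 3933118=-1041081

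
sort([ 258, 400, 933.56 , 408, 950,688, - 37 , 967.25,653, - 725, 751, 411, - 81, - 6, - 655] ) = [- 725 ,-655, - 81, - 37, - 6,258,400 , 408,411,653, 688,  751,933.56, 950, 967.25 ] 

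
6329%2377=1575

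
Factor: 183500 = 2^2*5^3*367^1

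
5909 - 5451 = 458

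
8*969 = 7752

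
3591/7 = 513 = 513.00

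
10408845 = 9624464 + 784381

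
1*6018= 6018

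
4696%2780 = 1916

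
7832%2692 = 2448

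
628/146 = 314/73 =4.30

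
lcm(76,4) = 76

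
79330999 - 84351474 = -5020475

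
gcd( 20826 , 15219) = 801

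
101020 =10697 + 90323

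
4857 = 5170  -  313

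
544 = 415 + 129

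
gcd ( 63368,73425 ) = 89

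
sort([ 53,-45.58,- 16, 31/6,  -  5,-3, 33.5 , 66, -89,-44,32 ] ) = [ - 89, - 45.58, -44,-16, - 5,  -  3, 31/6,  32, 33.5,53, 66 ] 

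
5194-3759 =1435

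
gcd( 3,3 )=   3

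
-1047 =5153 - 6200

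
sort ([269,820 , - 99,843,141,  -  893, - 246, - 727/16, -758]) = [ - 893,  -  758, -246,  -  99,-727/16,141, 269, 820, 843] 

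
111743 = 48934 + 62809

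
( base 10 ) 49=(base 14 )37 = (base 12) 41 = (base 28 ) 1L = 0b110001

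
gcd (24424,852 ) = 284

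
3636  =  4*909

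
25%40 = 25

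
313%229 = 84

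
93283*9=839547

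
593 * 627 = 371811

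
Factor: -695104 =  - 2^6 * 10861^1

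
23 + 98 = 121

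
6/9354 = 1/1559 = 0.00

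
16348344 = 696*23489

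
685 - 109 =576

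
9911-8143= 1768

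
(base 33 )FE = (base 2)111111101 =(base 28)I5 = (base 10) 509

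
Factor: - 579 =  - 3^1*193^1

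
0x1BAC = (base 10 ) 7084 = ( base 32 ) 6tc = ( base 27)9ja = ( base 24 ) c74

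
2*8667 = 17334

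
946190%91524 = 30950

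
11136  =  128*87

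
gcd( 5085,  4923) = 9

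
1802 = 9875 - 8073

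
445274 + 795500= 1240774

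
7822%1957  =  1951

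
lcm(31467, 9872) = 503472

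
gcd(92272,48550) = 2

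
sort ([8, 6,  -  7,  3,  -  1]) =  [ - 7, - 1,3,  6, 8]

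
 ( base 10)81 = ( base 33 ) 2F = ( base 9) 100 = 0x51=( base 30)2l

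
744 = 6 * 124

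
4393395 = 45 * 97631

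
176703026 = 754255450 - 577552424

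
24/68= 6/17 =0.35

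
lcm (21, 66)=462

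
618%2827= 618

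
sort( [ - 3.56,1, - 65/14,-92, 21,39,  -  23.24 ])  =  [  -  92, - 23.24, - 65/14, - 3.56,  1, 21, 39 ]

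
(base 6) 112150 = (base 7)36621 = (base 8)22542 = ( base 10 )9570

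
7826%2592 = 50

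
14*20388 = 285432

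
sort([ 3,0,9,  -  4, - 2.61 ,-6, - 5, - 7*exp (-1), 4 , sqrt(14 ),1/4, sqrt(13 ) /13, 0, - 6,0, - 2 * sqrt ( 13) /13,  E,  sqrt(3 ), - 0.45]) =[ -6, - 6,-5, - 4, - 2.61, - 7 * exp( - 1),-2 * sqrt ( 13) /13,  -  0.45,0, 0,0, 1/4, sqrt(13) /13,sqrt( 3 ), E, 3,sqrt (14),4,9 ]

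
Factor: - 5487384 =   -  2^3*3^1*7^1*89^1*367^1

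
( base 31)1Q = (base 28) 21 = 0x39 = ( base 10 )57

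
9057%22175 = 9057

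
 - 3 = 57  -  60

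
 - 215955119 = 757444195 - 973399314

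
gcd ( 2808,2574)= 234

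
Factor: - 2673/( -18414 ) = 2^( - 1)*3^2*31^ ( - 1) = 9/62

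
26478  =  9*2942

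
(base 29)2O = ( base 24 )3a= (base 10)82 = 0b1010010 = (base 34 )2E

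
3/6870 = 1/2290 = 0.00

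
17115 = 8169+8946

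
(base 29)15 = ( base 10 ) 34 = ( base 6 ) 54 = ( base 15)24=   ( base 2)100010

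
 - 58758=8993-67751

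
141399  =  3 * 47133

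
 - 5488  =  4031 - 9519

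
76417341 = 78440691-2023350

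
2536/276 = 9+13/69=9.19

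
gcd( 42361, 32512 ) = 1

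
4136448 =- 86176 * ( - 48 )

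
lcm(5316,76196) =228588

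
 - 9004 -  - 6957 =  - 2047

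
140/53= 2 + 34/53= 2.64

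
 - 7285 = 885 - 8170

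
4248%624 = 504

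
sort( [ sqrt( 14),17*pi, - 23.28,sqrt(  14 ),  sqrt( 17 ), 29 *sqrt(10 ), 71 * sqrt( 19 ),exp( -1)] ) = [ -23.28,exp( - 1 ),sqrt( 14),sqrt (14 ),sqrt (17 ),17*pi, 29 * sqrt( 10),71* sqrt( 19 ) ] 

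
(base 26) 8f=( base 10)223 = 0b11011111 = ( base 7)436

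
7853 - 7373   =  480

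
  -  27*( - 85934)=2320218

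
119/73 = 1  +  46/73 = 1.63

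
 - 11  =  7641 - 7652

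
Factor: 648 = 2^3*3^4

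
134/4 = 33 + 1/2= 33.50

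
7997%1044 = 689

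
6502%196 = 34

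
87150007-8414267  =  78735740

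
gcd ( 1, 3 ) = 1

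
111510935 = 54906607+56604328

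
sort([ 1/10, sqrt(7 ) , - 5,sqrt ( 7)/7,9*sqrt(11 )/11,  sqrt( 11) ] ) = [ - 5, 1/10,sqrt ( 7 ) /7,sqrt( 7 ), 9*sqrt(11 ) /11,sqrt( 11)]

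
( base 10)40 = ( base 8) 50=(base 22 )1I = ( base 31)19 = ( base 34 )16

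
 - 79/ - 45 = 79/45 = 1.76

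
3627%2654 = 973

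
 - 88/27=  -  4 + 20/27 = - 3.26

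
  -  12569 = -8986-3583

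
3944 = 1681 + 2263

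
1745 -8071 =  - 6326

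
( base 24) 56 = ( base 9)150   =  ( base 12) A6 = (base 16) 7E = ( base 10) 126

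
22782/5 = 22782/5  =  4556.40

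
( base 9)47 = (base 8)53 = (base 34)19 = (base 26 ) 1H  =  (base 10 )43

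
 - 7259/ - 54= 134 + 23/54 = 134.43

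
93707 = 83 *1129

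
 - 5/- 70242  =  5/70242 = 0.00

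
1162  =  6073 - 4911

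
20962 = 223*94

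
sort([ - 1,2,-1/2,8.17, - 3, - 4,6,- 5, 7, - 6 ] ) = [ - 6 , - 5,-4, - 3,-1, - 1/2 , 2, 6,7 , 8.17]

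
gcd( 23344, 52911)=1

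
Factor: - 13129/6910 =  - 19/10 = -2^( -1 )  *5^( -1) * 19^1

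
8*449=3592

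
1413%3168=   1413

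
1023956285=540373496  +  483582789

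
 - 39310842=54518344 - 93829186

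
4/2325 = 4/2325=0.00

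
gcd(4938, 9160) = 2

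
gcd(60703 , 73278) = 1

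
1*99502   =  99502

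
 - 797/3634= -1+2837/3634 = -  0.22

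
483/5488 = 69/784 =0.09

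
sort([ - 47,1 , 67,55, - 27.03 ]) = [ - 47, - 27.03 , 1, 55, 67 ]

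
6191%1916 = 443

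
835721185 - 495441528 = 340279657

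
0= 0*571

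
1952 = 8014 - 6062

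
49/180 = 49/180 = 0.27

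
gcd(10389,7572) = 3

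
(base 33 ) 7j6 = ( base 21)if3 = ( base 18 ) 178c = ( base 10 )8256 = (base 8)20100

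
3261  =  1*3261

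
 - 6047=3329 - 9376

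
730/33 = 730/33 = 22.12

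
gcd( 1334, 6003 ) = 667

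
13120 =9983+3137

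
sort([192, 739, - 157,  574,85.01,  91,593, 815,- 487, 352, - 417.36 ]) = [ - 487,- 417.36, - 157, 85.01 , 91, 192, 352, 574 , 593, 739 , 815 ] 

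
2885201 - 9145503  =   - 6260302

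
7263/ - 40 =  - 182 + 17/40 = -181.57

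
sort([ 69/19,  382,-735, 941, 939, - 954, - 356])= [ - 954,  -  735,-356, 69/19, 382, 939,941]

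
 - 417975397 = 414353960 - 832329357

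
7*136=952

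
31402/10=15701/5 = 3140.20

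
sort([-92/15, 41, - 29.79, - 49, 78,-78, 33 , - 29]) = [ - 78, - 49, - 29.79, - 29, - 92/15,33, 41  ,  78] 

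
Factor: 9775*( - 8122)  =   - 2^1*5^2 * 17^1*23^1* 31^1 * 131^1 = - 79392550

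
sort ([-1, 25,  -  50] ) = [ - 50, -1, 25 ] 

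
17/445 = 17/445 = 0.04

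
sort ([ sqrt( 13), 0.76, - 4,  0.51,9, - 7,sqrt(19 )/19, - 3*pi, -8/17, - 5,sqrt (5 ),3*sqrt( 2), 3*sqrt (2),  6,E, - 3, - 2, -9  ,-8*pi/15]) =[-3*pi,- 9 , - 7, - 5, - 4, - 3 , -2, - 8*pi/15, - 8/17,sqrt( 19)/19,0.51,0.76,sqrt (5), E,sqrt(13),3*sqrt ( 2),3*sqrt( 2),6  ,  9]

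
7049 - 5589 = 1460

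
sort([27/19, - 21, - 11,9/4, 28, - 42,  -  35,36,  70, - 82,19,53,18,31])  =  [ - 82, - 42, - 35,  -  21, - 11,27/19,9/4,18,19, 28 , 31,36, 53,70 ] 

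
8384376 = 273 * 30712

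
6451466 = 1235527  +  5215939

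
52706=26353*2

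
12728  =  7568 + 5160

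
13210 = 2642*5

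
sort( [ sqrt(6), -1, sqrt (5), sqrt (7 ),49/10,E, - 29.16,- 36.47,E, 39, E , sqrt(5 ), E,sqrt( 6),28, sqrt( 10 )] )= [ - 36.47, - 29.16,-1,sqrt (5) , sqrt( 5), sqrt( 6) , sqrt( 6 ) , sqrt( 7 ),E,E,E,  E , sqrt( 10), 49/10, 28, 39]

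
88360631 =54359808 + 34000823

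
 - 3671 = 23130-26801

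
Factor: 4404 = 2^2*3^1*367^1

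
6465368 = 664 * 9737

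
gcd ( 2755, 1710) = 95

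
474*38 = 18012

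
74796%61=10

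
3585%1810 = 1775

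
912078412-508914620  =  403163792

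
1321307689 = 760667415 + 560640274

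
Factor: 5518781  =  23^1 *239947^1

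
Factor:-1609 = - 1609^1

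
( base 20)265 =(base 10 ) 925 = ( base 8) 1635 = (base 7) 2461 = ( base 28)151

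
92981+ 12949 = 105930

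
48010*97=4656970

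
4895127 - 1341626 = 3553501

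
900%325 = 250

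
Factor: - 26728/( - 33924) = 2^1*  3^(-1)*11^(-1)*13^1 = 26/33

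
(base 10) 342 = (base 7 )666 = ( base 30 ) bc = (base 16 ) 156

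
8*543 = 4344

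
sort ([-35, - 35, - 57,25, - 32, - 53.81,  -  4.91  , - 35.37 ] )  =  [ - 57, - 53.81,-35.37, - 35, - 35, - 32, - 4.91, 25 ]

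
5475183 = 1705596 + 3769587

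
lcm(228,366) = 13908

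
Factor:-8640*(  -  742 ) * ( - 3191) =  - 2^7*3^3 * 5^1*7^1*53^1*3191^1 =- 20457118080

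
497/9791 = 497/9791 =0.05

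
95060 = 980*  97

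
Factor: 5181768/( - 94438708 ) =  - 1295442/23609677 = - 2^1*3^2*7^( - 1 )*13^( - 1)*79^1 * 401^( - 1 )*647^(-1)*911^1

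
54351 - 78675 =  - 24324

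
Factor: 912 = 2^4* 3^1*19^1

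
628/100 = 6 + 7/25 = 6.28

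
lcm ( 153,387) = 6579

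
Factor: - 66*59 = - 3894 = -2^1*3^1*11^1*59^1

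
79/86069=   79/86069 = 0.00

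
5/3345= 1/669=0.00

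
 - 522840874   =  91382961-614223835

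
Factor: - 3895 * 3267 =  - 12724965 =- 3^3*5^1 * 11^2*19^1*41^1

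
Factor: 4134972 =2^2*3^1*37^1* 67^1*139^1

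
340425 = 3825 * 89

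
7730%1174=686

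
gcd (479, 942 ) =1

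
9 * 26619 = 239571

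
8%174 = 8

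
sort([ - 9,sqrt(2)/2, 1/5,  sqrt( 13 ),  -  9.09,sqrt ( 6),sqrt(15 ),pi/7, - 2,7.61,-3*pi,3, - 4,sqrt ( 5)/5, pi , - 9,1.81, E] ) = [ - 3*pi, - 9.09,  -  9, - 9, - 4,-2,1/5,sqrt(  5)/5,pi/7 , sqrt ( 2) /2,1.81 , sqrt(6 ),E,3,pi,  sqrt( 13),sqrt ( 15) , 7.61]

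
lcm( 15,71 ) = 1065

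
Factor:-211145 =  - 5^1 * 11^2*349^1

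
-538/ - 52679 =538/52679 = 0.01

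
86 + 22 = 108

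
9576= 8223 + 1353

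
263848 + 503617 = 767465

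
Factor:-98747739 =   -  3^2*293^1*37447^1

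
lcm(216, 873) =20952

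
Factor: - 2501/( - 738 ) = 61/18 = 2^( - 1) * 3^( - 2)*61^1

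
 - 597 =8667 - 9264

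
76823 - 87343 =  -10520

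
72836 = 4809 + 68027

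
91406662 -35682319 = 55724343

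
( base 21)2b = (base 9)58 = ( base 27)1q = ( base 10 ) 53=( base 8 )65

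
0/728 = 0 = 0.00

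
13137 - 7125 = 6012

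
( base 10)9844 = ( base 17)2011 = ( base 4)2121310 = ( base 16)2674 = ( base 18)1c6g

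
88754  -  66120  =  22634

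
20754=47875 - 27121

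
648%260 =128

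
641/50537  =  641/50537 = 0.01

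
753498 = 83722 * 9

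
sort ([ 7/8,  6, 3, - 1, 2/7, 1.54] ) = [ - 1, 2/7, 7/8,1.54 , 3,6 ] 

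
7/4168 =7/4168 =0.00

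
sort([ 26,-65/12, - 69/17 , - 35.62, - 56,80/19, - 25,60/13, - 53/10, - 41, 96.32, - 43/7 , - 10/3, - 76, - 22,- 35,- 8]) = [ - 76,-56,  -  41,-35.62, - 35, - 25 , -22, - 8,-43/7 , - 65/12,-53/10 , - 69/17, - 10/3, 80/19 , 60/13, 26, 96.32]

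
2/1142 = 1/571 = 0.00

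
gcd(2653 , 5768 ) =7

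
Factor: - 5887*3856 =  - 22700272 =- 2^4*7^1*29^2*241^1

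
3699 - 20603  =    -  16904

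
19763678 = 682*28979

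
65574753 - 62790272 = 2784481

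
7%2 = 1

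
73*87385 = 6379105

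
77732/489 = 158 + 470/489 = 158.96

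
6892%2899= 1094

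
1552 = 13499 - 11947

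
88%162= 88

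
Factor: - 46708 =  - 2^2 * 11677^1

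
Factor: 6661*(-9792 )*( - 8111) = 529036016832 = 2^6*3^2*17^1*6661^1*8111^1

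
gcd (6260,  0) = 6260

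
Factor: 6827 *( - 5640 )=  - 2^3*3^1* 5^1*47^1*6827^1 = - 38504280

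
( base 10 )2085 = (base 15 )940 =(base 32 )215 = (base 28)2id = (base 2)100000100101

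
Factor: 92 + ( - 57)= 35 = 5^1*7^1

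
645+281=926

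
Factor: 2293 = 2293^1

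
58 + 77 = 135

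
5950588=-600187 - -6550775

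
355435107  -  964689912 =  - 609254805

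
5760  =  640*9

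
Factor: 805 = 5^1*7^1*23^1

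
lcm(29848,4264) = 29848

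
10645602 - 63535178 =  - 52889576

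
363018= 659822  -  296804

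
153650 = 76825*2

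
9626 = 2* 4813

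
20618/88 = 10309/44 =234.30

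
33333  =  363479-330146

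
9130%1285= 135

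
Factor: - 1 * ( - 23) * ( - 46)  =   - 2^1*23^2 =- 1058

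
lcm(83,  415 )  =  415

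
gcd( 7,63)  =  7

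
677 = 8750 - 8073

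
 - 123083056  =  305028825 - 428111881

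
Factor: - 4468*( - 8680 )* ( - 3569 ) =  - 2^5*5^1*7^1 * 31^1*43^1*83^1*1117^1 = - 138413814560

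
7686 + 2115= 9801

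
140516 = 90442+50074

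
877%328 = 221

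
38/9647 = 38/9647 = 0.00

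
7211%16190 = 7211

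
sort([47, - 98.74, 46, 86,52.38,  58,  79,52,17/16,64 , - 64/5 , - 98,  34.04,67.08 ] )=[ - 98.74, - 98,  -  64/5 , 17/16,  34.04,46,47 , 52,52.38, 58 , 64,  67.08 , 79,86]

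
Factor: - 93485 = -5^1 * 7^1*2671^1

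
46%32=14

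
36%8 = 4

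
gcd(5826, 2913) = 2913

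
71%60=11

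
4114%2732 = 1382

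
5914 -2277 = 3637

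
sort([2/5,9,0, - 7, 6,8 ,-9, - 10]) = [ - 10, - 9,-7,0, 2/5,6,8, 9 ] 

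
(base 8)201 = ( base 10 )129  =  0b10000001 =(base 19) 6f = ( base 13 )9C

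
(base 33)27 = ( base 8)111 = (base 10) 73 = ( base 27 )2j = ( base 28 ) 2H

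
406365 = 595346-188981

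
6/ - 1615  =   - 1 + 1609/1615=   -0.00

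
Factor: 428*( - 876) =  - 374928=- 2^4*3^1 * 73^1*107^1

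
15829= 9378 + 6451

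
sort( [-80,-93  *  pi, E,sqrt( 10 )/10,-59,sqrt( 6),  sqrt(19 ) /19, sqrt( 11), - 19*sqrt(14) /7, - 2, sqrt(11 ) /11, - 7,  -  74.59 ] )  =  [-93*pi, - 80, - 74.59, - 59, - 19*sqrt( 14) /7,- 7,-2, sqrt( 19 ) /19,sqrt(11 ) /11 , sqrt (10 ) /10, sqrt(6 ),E, sqrt(11)]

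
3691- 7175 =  -3484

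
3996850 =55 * 72670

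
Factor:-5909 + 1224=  - 5^1  *  937^1 =- 4685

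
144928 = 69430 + 75498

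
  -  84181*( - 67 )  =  5640127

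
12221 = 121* 101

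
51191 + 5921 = 57112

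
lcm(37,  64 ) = 2368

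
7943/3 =2647 + 2/3 = 2647.67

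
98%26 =20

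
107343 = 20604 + 86739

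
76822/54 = 1422 + 17/27 = 1422.63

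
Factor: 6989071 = 6989071^1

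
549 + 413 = 962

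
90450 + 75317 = 165767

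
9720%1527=558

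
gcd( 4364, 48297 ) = 1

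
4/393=4/393= 0.01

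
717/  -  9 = -80 + 1/3= - 79.67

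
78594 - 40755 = 37839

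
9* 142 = 1278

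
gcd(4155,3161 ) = 1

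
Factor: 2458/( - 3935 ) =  - 2^1*  5^(-1) * 787^( - 1) * 1229^1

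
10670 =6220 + 4450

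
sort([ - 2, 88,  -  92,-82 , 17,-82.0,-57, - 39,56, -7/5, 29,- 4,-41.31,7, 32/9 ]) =[ - 92, - 82 ,-82.0, - 57,-41.31,- 39, - 4 ,-2,-7/5, 32/9, 7,17,29,56,  88 ]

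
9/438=3/146 = 0.02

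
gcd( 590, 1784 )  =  2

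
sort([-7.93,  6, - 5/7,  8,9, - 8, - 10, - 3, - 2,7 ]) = [  -  10, - 8, - 7.93 , - 3, - 2, - 5/7,6,  7, 8, 9 ]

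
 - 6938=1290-8228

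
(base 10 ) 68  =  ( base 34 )20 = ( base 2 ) 1000100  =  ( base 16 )44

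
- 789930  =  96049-885979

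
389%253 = 136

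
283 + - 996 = -713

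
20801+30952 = 51753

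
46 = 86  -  40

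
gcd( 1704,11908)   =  4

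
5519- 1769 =3750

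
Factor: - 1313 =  - 13^1*101^1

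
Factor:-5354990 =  - 2^1*5^1*535499^1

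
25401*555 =14097555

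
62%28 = 6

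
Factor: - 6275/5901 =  - 3^( - 1 )*5^2*7^( - 1)*251^1*281^ ( - 1)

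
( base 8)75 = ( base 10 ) 61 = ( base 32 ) 1T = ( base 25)2B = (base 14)45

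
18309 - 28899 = -10590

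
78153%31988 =14177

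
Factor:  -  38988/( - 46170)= 2^1*3^ (  -  2)*5^ ( - 1) * 19^1  =  38/45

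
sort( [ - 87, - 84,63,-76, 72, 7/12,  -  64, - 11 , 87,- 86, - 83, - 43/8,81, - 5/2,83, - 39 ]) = [ - 87, - 86, - 84,  -  83, -76,-64, - 39, - 11, - 43/8,-5/2 , 7/12,63,72,81 , 83,87] 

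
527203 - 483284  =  43919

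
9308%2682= 1262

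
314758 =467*674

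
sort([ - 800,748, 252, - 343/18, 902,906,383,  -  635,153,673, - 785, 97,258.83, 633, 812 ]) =[ - 800, - 785, - 635, - 343/18,  97, 153,252,258.83,383,633,673, 748, 812,902,906]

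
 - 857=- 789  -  68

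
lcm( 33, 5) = 165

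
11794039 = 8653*1363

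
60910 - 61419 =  - 509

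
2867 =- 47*( - 61 )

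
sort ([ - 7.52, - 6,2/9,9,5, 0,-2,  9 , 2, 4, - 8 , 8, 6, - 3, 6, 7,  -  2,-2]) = [-8 , - 7.52, - 6, - 3, - 2, - 2, - 2, 0,2/9,2, 4,  5,6,6, 7,8,9,  9]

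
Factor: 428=2^2*107^1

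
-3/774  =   - 1/258 =- 0.00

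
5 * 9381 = 46905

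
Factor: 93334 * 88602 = 8269579068  =  2^2*3^1*23^1*2029^1 *14767^1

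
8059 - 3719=4340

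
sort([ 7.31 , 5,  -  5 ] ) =[- 5,5,7.31]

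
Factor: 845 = 5^1*13^2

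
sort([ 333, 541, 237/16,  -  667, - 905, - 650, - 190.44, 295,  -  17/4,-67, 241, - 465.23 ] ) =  [ - 905,-667, - 650,-465.23,  -  190.44 , - 67, - 17/4,237/16, 241,295,333 , 541] 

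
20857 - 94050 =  - 73193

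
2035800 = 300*6786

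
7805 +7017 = 14822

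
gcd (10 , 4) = 2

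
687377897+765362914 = 1452740811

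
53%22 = 9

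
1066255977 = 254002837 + 812253140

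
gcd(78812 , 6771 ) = 61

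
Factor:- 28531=- 103^1 * 277^1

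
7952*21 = 166992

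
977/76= 12 + 65/76 = 12.86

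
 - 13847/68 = -13847/68  =  -203.63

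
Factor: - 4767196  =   - 2^2*7^1*89^1*1913^1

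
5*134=670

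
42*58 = 2436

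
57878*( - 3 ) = - 173634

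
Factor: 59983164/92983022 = 29991582/46491511 = 2^1*3^2 * 11^ (  -  1)*41^1*40639^1*4226501^( - 1 ) 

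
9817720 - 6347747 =3469973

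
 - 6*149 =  -894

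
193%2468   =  193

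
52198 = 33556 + 18642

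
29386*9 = 264474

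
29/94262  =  29/94262 = 0.00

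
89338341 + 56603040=145941381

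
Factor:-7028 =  - 2^2*7^1*251^1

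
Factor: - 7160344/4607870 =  - 2^2*5^(-1 )*149^1*6007^1*460787^( - 1 ) = - 3580172/2303935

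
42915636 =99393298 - 56477662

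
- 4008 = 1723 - 5731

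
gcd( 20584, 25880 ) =8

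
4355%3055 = 1300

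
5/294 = 5/294 = 0.02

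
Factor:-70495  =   - 5^1*23^1*613^1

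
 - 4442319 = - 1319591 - 3122728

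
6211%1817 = 760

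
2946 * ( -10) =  - 29460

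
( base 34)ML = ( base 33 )NA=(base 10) 769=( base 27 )11d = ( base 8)1401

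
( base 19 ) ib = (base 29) c5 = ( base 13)212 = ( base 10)353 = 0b101100001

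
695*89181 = 61980795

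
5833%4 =1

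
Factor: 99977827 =99977827^1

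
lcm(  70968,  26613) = 212904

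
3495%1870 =1625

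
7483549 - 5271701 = 2211848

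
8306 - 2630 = 5676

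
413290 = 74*5585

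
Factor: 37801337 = 7^1*1429^1*3779^1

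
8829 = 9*981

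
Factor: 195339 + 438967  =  2^1*239^1 *1327^1=634306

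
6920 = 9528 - 2608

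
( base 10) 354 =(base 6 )1350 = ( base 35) A4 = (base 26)dg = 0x162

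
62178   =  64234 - 2056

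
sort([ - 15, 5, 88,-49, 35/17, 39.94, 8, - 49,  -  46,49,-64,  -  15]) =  [-64,-49, - 49, - 46,-15, - 15, 35/17,5,8 , 39.94, 49,88] 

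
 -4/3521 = -1 + 3517/3521 = -0.00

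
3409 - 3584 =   -  175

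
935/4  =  935/4 = 233.75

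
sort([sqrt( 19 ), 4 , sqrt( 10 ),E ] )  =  [E,sqrt( 10 ),4,  sqrt( 19) ]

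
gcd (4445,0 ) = 4445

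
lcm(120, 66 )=1320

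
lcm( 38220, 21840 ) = 152880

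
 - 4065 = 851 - 4916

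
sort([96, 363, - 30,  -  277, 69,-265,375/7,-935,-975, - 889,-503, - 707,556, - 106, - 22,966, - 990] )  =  [ - 990, -975 , - 935,-889, - 707, -503,-277,-265, - 106,  -  30,  -  22, 375/7,69,  96, 363, 556 , 966]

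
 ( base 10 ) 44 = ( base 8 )54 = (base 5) 134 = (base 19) 26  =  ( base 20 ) 24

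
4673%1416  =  425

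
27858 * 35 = 975030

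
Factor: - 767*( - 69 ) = 52923 = 3^1*13^1*23^1*59^1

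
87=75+12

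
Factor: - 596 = - 2^2*149^1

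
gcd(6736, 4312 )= 8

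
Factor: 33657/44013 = 13^1*17^(-1 ) = 13/17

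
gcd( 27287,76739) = 13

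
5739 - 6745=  - 1006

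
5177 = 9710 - 4533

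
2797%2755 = 42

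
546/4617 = 182/1539 = 0.12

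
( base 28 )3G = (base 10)100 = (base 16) 64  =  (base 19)55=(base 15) 6A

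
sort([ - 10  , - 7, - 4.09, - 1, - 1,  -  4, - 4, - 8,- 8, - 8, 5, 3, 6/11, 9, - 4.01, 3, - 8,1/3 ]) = [ - 10,  -  8, - 8,  -  8,-8, - 7, - 4.09, - 4.01, - 4, - 4,-1, - 1,1/3, 6/11, 3,3 , 5,9] 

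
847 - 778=69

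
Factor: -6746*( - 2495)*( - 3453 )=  - 2^1 * 3^1*5^1*499^1*1151^1*3373^1 = - 58118375310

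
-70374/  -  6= 11729 +0/1 = 11729.00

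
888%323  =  242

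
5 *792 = 3960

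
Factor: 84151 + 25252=7^1*15629^1 = 109403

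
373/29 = 12+25/29 =12.86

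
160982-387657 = -226675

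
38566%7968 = 6694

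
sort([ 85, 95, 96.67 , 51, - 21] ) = [-21, 51, 85, 95,  96.67] 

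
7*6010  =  42070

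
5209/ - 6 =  - 5209/6 = - 868.17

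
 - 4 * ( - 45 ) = 180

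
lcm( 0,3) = 0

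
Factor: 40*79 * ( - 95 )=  - 2^3*5^2*19^1*79^1 = - 300200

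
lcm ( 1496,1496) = 1496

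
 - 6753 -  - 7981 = 1228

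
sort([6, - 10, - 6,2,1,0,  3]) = [ - 10, - 6,0, 1,2,3,6] 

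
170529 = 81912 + 88617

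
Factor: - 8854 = -2^1 * 19^1*233^1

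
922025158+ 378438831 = 1300463989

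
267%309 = 267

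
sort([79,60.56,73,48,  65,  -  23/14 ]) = [ - 23/14, 48, 60.56 , 65 , 73,79]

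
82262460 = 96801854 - 14539394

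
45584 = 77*592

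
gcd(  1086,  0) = 1086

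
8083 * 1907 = 15414281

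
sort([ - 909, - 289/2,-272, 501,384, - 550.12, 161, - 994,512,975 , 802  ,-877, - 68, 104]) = [-994, - 909 ,-877, - 550.12, - 272, - 289/2, - 68, 104, 161, 384, 501, 512, 802,975 ]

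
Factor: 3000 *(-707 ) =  - 2121000  =  - 2^3*3^1 * 5^3*7^1*101^1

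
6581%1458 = 749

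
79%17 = 11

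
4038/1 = 4038 = 4038.00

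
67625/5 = 13525 = 13525.00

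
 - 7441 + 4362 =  - 3079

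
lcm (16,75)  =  1200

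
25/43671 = 25/43671  =  0.00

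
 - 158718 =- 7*22674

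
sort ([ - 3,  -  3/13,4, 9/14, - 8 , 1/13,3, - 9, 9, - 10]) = [-10,  -  9, - 8, - 3,- 3/13,1/13, 9/14,3,4,9]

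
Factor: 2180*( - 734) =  - 1600120 = - 2^3*5^1 * 109^1 * 367^1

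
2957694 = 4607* 642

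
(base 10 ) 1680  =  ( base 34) 1FE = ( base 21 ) 3H0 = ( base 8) 3220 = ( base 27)286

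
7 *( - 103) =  - 721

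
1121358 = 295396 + 825962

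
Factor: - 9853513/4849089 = -3^ ( - 1)*7^( - 2)*61^1*163^1*991^1*32987^( - 1 ) 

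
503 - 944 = - 441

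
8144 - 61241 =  - 53097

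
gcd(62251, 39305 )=7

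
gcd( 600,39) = 3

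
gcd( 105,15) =15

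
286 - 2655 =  - 2369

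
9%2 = 1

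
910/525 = 1 + 11/15 = 1.73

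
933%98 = 51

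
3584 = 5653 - 2069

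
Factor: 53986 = 2^1*26993^1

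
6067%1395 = 487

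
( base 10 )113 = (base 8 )161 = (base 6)305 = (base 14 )81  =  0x71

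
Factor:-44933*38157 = -1714508481= - 3^1*7^4 * 23^1*79^1*131^1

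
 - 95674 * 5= - 478370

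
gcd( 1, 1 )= 1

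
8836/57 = 8836/57 = 155.02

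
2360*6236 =14716960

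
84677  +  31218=115895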